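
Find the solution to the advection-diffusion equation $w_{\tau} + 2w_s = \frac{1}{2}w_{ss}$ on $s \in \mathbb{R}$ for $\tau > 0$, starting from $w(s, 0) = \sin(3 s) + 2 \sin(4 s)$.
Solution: Moving frame: $\eta = s - 2\tau$, $\sigma = \tau$, $w = u(\eta,\sigma)$, so $w_{\tau} = u_{\sigma} - 2u_{\eta}$ and $w_{ss} = u_{\eta\eta}$.
Hence $w_{\tau} + 2w_s = u_{\sigma}$ and the PDE becomes the heat equation $u_{\sigma} = \frac{1}{2}u_{\eta\eta}$ on $\eta \in \mathbb{R}$.
Initial data: $u(\eta,0) = w(\eta,0) = \sin(3 \eta) + 2 \sin(4 \eta)$. Each mode $\sin(n\eta)$ decays as $e^{-n^2\sigma/2}$ on $\mathbb{R}$, so $u(\eta,\sigma) = \sum c_n e^{-n^2\sigma/2} \sin(n\eta)$ with $c_3=1, c_4=2$: $u(\eta,\sigma) = 2 e^{-8 \sigma} \sin(4 \eta) + e^{-9 \sigma/2} \sin(3 \eta)$.
Substituting back: $w(s,\tau) = u(s - 2\tau, \tau)$.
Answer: $w(s, \tau) = -2 e^{-8 \tau} \sin(8 \tau - 4 s) -  e^{-9 \tau/2} \sin(6 \tau - 3 s)$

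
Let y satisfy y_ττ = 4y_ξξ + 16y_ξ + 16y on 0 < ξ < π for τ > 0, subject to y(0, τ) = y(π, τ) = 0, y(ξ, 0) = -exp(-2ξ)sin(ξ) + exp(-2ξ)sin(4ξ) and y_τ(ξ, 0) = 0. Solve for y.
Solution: Substitute y = exp(-2ξ)u.
Then y_ξ = exp(-2ξ)(u_ξ - 2u), y_ξξ = exp(-2ξ)(u_ξξ - 4u_ξ + 4u), y_ττ = exp(-2ξ)u_ττ; substituting and dividing by exp(-2ξ), the lower-order terms cancel: u_ττ = 4u_ξξ (standard wave equation).
Data for u: u(ξ,0) = exp(2ξ)y(ξ,0) = -sin(ξ) + sin(4ξ); u_τ(ξ,0) = exp(2ξ)y_τ(ξ,0) = 0. The boundary conditions carry over: u(0,τ) = u(π,τ) = 0.
Separating variables: u = Σ [A_n cos(ω_n τ) + B_n sin(ω_n τ)] sin(nξ), ω_n = 2n. From ICs: A_1=-1, A_4=1.
So u(ξ,τ) = -sin(ξ)cos(2τ) + sin(4ξ)cos(8τ), and y(ξ,τ) = exp(-2ξ)u(ξ,τ).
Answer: y(ξ, τ) = -exp(-2ξ)sin(ξ)cos(2τ) + exp(-2ξ)sin(4ξ)cos(8τ)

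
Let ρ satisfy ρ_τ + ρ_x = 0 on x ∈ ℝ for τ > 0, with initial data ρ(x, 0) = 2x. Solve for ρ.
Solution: By method of characteristics (waves move right with speed 1):
Along characteristics x - τ = const, ρ is constant, so ρ(x,τ) = f(x - τ) with f = ρ(·, 0).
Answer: ρ(x, τ) = 2x - 2τ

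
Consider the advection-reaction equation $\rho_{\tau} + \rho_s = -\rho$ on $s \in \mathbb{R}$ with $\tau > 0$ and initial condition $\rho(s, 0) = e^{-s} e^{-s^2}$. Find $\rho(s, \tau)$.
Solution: Substitute $\rho = e^{-s}u$, i.e. $u = e^{s}\rho$.
By the product rule, $\rho_s = e^{-s}(u_s - u)$, $\rho_{\tau} = e^{-s}u_{\tau}$.
Substituting into the PDE and dividing by $e^{-s}$: $u_{\tau} + (u_s - u) = -u$.
The lower-order terms cancel, leaving the standard advection equation $u_{\tau} + u_s = 0$.
Initial data for $u$: $u(s,0) = e^{s}\rho(s,0) = e^{-s^2}$.
Solve for $u$:
  By method of characteristics (waves move right with speed 1):
  Along characteristics $s - \tau =$ const, $u$ is constant, so $u(s,\tau) = f(s - \tau)$ with $f = u( \cdot , 0)$.
Hence $u(s,\tau) = e^{-(s - \tau)^2}$.
Transform back: $\rho(s,\tau) = e^{-s}u(s,\tau)$.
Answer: $\rho(s, \tau) = e^{-s} e^{-(-\tau + s)^2}$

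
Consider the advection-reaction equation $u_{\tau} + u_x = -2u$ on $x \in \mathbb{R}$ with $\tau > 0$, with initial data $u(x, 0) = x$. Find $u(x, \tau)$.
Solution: Substitute $u = e^{-2\tau}w$.
Then $u_{\tau} = e^{-2\tau}(w_{\tau} - 2w)$, $u_x = e^{-2\tau}w_x$; substituting and dividing by $e^{-2\tau}$, the lower-order terms cancel: $w_{\tau} + w_x = 0$ (standard advection equation).
Data for $w$: $w(x,0) = u(x,0) = x$.
By characteristics ($dx/d\tau = 1$), $w(x,\tau) = f(x - \tau)$ with $f = w( \cdot , 0)$.
So $w(x,\tau) = x - \tau$, and $u(x,\tau) = e^{-2\tau}w(x,\tau)$.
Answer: $u(x, \tau) = - \tau e^{-2 \tau} + x e^{-2 \tau}$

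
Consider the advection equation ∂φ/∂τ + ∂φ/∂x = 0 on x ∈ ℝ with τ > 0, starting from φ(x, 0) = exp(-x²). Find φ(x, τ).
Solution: By characteristics (dx/dτ = 1), φ(x,τ) = f(x - τ) with f = φ(·, 0).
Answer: φ(x, τ) = exp(-(x - τ)²)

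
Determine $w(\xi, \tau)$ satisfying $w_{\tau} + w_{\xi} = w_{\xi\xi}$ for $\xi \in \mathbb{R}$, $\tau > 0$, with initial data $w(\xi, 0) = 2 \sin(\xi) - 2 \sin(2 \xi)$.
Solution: Moving frame: $\eta = \xi - \tau$, $\sigma = \tau$, $w = u(\eta,\sigma)$, so $w_{\tau} = u_{\sigma} - u_{\eta}$ and $w_{\xi\xi} = u_{\eta\eta}$.
Hence $w_{\tau} + w_{\xi} = u_{\sigma}$ and the PDE becomes the heat equation $u_{\sigma} = u_{\eta\eta}$ on $\eta \in \mathbb{R}$.
Initial data: $u(\eta,0) = w(\eta,0) = 2 \sin(\eta) - 2 \sin(2 \eta)$. Each mode $\sin(n\eta)$ decays as $e^{-n^2\sigma}$ on $\mathbb{R}$, so $u(\eta,\sigma) = \sum c_n e^{-n^2\sigma} \sin(n\eta)$ with $c_1=2, c_2=-2$: $u(\eta,\sigma) = 2 e^{-\sigma} \sin(\eta) - 2 e^{-4 \sigma} \sin(2 \eta)$.
Substituting back: $w(\xi,\tau) = u(\xi - \tau, \tau)$.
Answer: $w(\xi, \tau) = -2 e^{-\tau} \sin(\tau - \xi) + 2 e^{-4 \tau} \sin(2 \tau - 2 \xi)$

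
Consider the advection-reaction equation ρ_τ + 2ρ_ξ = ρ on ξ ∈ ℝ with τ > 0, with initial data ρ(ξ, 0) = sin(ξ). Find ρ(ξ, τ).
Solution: Substitute ρ = exp(τ)u.
Then ρ_τ = exp(τ)(u_τ + u), ρ_ξ = exp(τ)u_ξ; substituting and dividing by exp(τ), the lower-order terms cancel: u_τ + 2u_ξ = 0 (standard advection equation).
Data for u: u(ξ,0) = ρ(ξ,0) = sin(ξ).
By characteristics (dξ/dτ = 2), u(ξ,τ) = f(ξ - 2τ) with f = u(·, 0).
So u(ξ,τ) = sin(ξ - 2τ), and ρ(ξ,τ) = exp(τ)u(ξ,τ).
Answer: ρ(ξ, τ) = exp(τ)sin(ξ - 2τ)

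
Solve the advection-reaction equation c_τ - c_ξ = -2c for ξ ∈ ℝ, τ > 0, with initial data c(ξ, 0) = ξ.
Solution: Substitute c = exp(-2τ)u.
Then c_τ = exp(-2τ)(u_τ - 2u), c_ξ = exp(-2τ)u_ξ; substituting and dividing by exp(-2τ), the lower-order terms cancel: u_τ - u_ξ = 0 (standard advection equation).
Data for u: u(ξ,0) = c(ξ,0) = ξ.
By characteristics (dξ/dτ = -1), u(ξ,τ) = f(ξ + τ) with f = u(·, 0).
So u(ξ,τ) = ξ + τ, and c(ξ,τ) = exp(-2τ)u(ξ,τ).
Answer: c(ξ, τ) = ξexp(-2τ) + τexp(-2τ)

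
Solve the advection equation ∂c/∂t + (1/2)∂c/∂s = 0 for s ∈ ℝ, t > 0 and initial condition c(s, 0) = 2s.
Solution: By method of characteristics (waves move right with speed 1/2):
Along characteristics s - (1/2)t = const, c is constant, so c(s,t) = f(s - (1/2)t) with f = c(·, 0).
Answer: c(s, t) = 2s - t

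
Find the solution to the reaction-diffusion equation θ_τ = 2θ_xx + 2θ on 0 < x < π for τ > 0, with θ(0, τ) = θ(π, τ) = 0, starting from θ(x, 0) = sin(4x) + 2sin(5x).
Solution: Substitute θ = exp(2τ)u, i.e. u = exp(-2τ)θ.
By the product rule, θ_τ = exp(2τ)(u_τ + 2u), θ_xx = exp(2τ)u_xx.
Substituting into the PDE and dividing by exp(2τ): u_τ + 2u = 2u_xx + 2u.
The lower-order terms cancel, leaving the standard heat equation u_τ = 2u_xx.
Initial data for u: u(x,0) = θ(x,0) = sin(4x) + 2sin(5x). The boundary conditions carry over: u(0,τ) = u(π,τ) = 0.
Solve for u:
  Using separation of variables u = X(x)G(τ):
  Eigenfunctions: sin(nx), n = 1, 2, 3, ...
  General solution: u(x, τ) = Σ c_n sin(nx) exp(-2n² τ)
  Matching u(x,0) = sin(4x) + 2sin(5x) term by term: c_4=1, c_5=2.
Hence u(x,τ) = exp(-32τ)sin(4x) + 2exp(-50τ)sin(5x).
Transform back: θ(x,τ) = exp(2τ)u(x,τ).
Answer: θ(x, τ) = exp(-30τ)sin(4x) + 2exp(-48τ)sin(5x)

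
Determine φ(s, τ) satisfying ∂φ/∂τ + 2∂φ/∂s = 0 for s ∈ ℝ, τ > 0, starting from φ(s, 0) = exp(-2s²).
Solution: By method of characteristics (waves move right with speed 2):
Along characteristics s - 2τ = const, φ is constant, so φ(s,τ) = f(s - 2τ) with f = φ(·, 0).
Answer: φ(s, τ) = exp(-2(s - 2τ)²)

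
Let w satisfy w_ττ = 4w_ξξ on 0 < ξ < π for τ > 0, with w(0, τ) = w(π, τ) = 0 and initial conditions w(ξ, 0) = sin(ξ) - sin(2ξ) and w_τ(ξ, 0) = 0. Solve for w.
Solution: Using separation of variables w = X(ξ)T(τ):
Eigenfunctions: sin(nξ), n = 1, 2, 3, ...
General solution: w(ξ, τ) = Σ [A_n cos(2n τ) + B_n sin(2n τ)] sin(nξ)
From w(ξ,0) = sin(ξ) - sin(2ξ): A_1=1, A_2=-1. From w_τ(ξ,0) = 0: all B_n = 0.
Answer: w(ξ, τ) = sin(ξ)cos(2τ) - sin(2ξ)cos(4τ)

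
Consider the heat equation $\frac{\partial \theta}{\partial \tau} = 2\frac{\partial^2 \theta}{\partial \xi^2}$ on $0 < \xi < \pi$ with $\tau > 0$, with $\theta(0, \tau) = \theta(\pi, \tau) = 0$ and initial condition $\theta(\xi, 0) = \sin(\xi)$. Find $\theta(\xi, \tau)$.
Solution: Separating variables: $\theta = \sum c_n e^{-2n^2\tau} \sin(n\xi)$. From $\theta(\xi,0) = \sin(\xi)$: $c_1=1$.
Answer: $\theta(\xi, \tau) = e^{-2 \tau} \sin(\xi)$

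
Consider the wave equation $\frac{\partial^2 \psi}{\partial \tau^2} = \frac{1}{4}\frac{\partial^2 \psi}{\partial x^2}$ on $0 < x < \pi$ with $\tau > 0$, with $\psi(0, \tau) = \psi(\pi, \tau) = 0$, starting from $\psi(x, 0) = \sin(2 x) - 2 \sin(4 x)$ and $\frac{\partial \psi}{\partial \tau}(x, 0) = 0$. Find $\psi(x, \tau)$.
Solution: Using separation of variables $\psi = X(x)T(\tau)$:
Eigenfunctions: $\sin(nx)$, $n = 1, 2, 3, \ldots$
General solution: $\psi(x, \tau) = \sum [A_n \cos(n \tau/2) + B_n \sin(n \tau/2)] \sin(nx)$
From $\psi(x,0) = \sin(2 x) - 2 \sin(4 x)$: $A_2=1, A_4=-2$. From $\psi_{\tau}(x,0) = 0$: all $B_n = 0$.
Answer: $\psi(x, \tau) = \sin(2 x) \cos(\tau) - 2 \sin(4 x) \cos(2 \tau)$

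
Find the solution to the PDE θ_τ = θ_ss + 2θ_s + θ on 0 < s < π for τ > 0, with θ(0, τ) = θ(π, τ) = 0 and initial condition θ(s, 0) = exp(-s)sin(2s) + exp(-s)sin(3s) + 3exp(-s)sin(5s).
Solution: Substitute θ = exp(-s)u.
Then θ_s = exp(-s)(u_s - u), θ_ss = exp(-s)(u_ss - 2u_s + u), θ_τ = exp(-s)u_τ; substituting and dividing by exp(-s), the lower-order terms cancel: u_τ = u_ss (standard heat equation).
Data for u: u(s,0) = exp(s)θ(s,0) = sin(2s) + sin(3s) + 3sin(5s). The boundary conditions carry over: u(0,τ) = u(π,τ) = 0.
Separating variables: u = Σ c_n exp(-n²τ) sin(ns). From u(s,0) = sin(2s) + sin(3s) + 3sin(5s): c_2=1, c_3=1, c_5=3.
So u(s,τ) = exp(-4τ)sin(2s) + exp(-9τ)sin(3s) + 3exp(-25τ)sin(5s), and θ(s,τ) = exp(-s)u(s,τ).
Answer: θ(s, τ) = exp(-s)exp(-4τ)sin(2s) + exp(-s)exp(-9τ)sin(3s) + 3exp(-s)exp(-25τ)sin(5s)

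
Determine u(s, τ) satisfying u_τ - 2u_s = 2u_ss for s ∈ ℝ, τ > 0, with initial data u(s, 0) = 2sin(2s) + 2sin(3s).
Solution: Change to a moving frame: let η = s + 2τ, σ = τ and write u(s,τ) = w(η,σ).
By the chain rule u_τ = w_σ + 2w_η, u_s = w_η, u_ss = w_ηη.
Then u_τ - 2u_s = w_σ: the advection term cancels and the PDE becomes the heat equation w_σ = 2w_ηη on η ∈ ℝ.
Initial data: w(η,0) = u(η,0) = 2sin(2η) + 2sin(3η).
On η ∈ ℝ each mode satisfies (sin(nη))″ = -n² sin(nη), so exp(-2n²σ) sin(nη) solves the heat equation; by superposition w(η,σ) = Σ c_n exp(-2n²σ) sin(nη).
Reading off the coefficients: c_2=2, c_3=2, so w(η,σ) = 2exp(-8σ)sin(2η) + 2exp(-18σ)sin(3η).
Substituting back η = s + 2τ, σ = τ: u(s,τ) = w(s + 2τ, τ).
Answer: u(s, τ) = 2exp(-8τ)sin(2s + 4τ) + 2exp(-18τ)sin(3s + 6τ)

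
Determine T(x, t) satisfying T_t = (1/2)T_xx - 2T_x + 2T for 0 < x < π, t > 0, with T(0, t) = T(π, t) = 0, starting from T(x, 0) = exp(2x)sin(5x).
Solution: Substitute T = exp(2x)u, i.e. u = exp(-2x)T.
By the product rule, T_x = exp(2x)(u_x + 2u), T_xx = exp(2x)(u_xx + 4u_x + 4u), T_t = exp(2x)u_t.
Substituting into the PDE and dividing by exp(2x): u_t = (1/2)(u_xx + 4u_x + 4u) - 2(u_x + 2u) + 2u.
The lower-order terms cancel, leaving the standard heat equation u_t = (1/2)u_xx.
Initial data for u: u(x,0) = exp(-2x)T(x,0) = sin(5x). The boundary conditions carry over: u(0,t) = u(π,t) = 0.
Solve for u:
  Using separation of variables u = X(x)G(t):
  Eigenfunctions: sin(nx), n = 1, 2, 3, ...
  General solution: u(x, t) = Σ c_n sin(nx) exp(-n² t/2)
  Matching u(x,0) = sin(5x) term by term: c_5=1.
Hence u(x,t) = exp(-25t/2)sin(5x).
Transform back: T(x,t) = exp(2x)u(x,t).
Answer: T(x, t) = exp(-25t/2)exp(2x)sin(5x)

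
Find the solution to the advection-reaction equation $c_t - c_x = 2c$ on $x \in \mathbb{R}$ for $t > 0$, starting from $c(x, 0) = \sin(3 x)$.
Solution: Substitute $c = e^{2t}u$.
Then $c_t = e^{2t}(u_t + 2u)$, $c_x = e^{2t}u_x$; substituting and dividing by $e^{2t}$, the lower-order terms cancel: $u_t - u_x = 0$ (standard advection equation).
Data for $u$: $u(x,0) = c(x,0) = \sin(3 x)$.
By characteristics ($dx/dt = -1$), $u(x,t) = f(x + t)$ with $f = u( \cdot , 0)$.
So $u(x,t) = \sin(3 t + 3 x)$, and $c(x,t) = e^{2t}u(x,t)$.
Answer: $c(x, t) = e^{2 t} \sin(3 t + 3 x)$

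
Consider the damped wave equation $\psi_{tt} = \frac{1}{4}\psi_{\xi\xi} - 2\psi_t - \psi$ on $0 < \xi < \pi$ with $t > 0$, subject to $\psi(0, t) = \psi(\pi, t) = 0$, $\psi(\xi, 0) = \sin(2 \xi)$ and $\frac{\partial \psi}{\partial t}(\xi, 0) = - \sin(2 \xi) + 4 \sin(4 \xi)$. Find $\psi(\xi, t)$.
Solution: Substitute $\psi = e^{-t}u$, i.e. $u = e^{t}\psi$.
By the product rule, $\psi_t = e^{-t}(u_t - u)$, $\psi_{tt} = e^{-t}(u_{tt} - 2u_t + u)$, $\psi_{\xi\xi} = e^{-t}u_{\xi\xi}$.
Substituting into the PDE and dividing by $e^{-t}$: $u_{tt} - 2u_t + u = \frac{1}{4}u_{\xi\xi} - 2(u_t - u) - u$.
The lower-order terms cancel, leaving the standard wave equation $u_{tt} = \frac{1}{4}u_{\xi\xi}$.
Initial data for $u$: $u(\xi,0) = \psi(\xi,0) = \sin(2 \xi)$; $u_t(\xi,0) = \psi_t(\xi,0) + \psi(\xi,0) = 4 \sin(4 \xi)$. The boundary conditions carry over: $u(0,t) = u(\pi,t) = 0$.
Solve for $u$:
  Using separation of variables $u = X(\xi)T(t)$:
  Eigenfunctions: $\sin(n\xi)$, $n = 1, 2, 3, \ldots$
  General solution: $u(\xi, t) = \sum [A_n \cos(n t/2) + B_n \sin(n t/2)] \sin(n\xi)$
  From $u(\xi,0) = \sin(2 \xi)$: $A_2=1$. From $u_t(\xi,0) = 4 \sin(4 \xi)$, using $u_t(\xi,0) = \sum \omega_n B_n \sin(n\xi)$ with $\omega_n = n/2$: $B_4 = 4/2 = 2$.
Hence $u(\xi,t) = 2 \sin(2 t) \sin(4 \xi) + \sin(2 \xi) \cos(t)$.
Transform back: $\psi(\xi,t) = e^{-t}u(\xi,t)$.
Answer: $\psi(\xi, t) = e^{-t} \sin(2 \xi) \cos(t) + 2 e^{-t} \sin(4 \xi) \sin(2 t)$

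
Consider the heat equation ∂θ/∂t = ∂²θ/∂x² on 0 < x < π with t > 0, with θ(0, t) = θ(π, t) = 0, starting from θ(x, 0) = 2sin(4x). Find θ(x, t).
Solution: Separating variables: θ = Σ c_n exp(-n²t) sin(nx). From θ(x,0) = 2sin(4x): c_4=2.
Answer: θ(x, t) = 2exp(-16t)sin(4x)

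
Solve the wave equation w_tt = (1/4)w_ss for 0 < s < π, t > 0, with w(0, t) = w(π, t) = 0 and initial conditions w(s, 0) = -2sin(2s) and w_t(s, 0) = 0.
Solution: Separating variables: w = Σ [A_n cos(ω_n t) + B_n sin(ω_n t)] sin(ns), ω_n = n/2. From ICs: A_2=-2.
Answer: w(s, t) = -2sin(2s)cos(t)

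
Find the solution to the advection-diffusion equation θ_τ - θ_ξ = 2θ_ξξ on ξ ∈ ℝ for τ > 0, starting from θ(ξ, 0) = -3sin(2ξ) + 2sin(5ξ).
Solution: Moving frame: η = ξ + τ, σ = τ, θ = u(η,σ), so θ_τ = u_σ + u_η and θ_ξξ = u_ηη.
Hence θ_τ - θ_ξ = u_σ and the PDE becomes the heat equation u_σ = 2u_ηη on η ∈ ℝ.
Initial data: u(η,0) = θ(η,0) = -3sin(2η) + 2sin(5η). Each mode sin(nη) decays as exp(-2n²σ) on ℝ, so u(η,σ) = Σ c_n exp(-2n²σ) sin(nη) with c_2=-3, c_5=2: u(η,σ) = -3exp(-8σ)sin(2η) + 2exp(-50σ)sin(5η).
Substituting back: θ(ξ,τ) = u(ξ + τ, τ).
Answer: θ(ξ, τ) = -3exp(-8τ)sin(2ξ + 2τ) + 2exp(-50τ)sin(5ξ + 5τ)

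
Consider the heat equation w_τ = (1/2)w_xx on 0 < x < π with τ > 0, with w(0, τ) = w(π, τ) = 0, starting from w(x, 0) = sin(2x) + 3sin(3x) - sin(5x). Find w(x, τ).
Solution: Separating variables: w = Σ c_n exp(-n²τ/2) sin(nx). From w(x,0) = sin(2x) + 3sin(3x) - sin(5x): c_2=1, c_3=3, c_5=-1.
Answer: w(x, τ) = exp(-2τ)sin(2x) + 3exp(-9τ/2)sin(3x) - exp(-25τ/2)sin(5x)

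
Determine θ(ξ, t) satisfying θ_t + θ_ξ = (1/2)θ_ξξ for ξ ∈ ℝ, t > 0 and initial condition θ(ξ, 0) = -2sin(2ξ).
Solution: Change to a moving frame: let η = ξ - t, σ = t and write θ(ξ,t) = u(η,σ).
By the chain rule θ_t = u_σ - u_η, θ_ξ = u_η, θ_ξξ = u_ηη.
Then θ_t + θ_ξ = u_σ: the advection term cancels and the PDE becomes the heat equation u_σ = (1/2)u_ηη on η ∈ ℝ.
Initial data: u(η,0) = θ(η,0) = -2sin(2η).
On η ∈ ℝ each mode satisfies (sin(nη))″ = -n² sin(nη), so exp(-n²σ/2) sin(nη) solves the heat equation; by superposition u(η,σ) = Σ c_n exp(-n²σ/2) sin(nη).
Reading off the coefficients: c_2=-2, so u(η,σ) = -2exp(-2σ)sin(2η).
Substituting back η = ξ - t, σ = t: θ(ξ,t) = u(ξ - t, t).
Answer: θ(ξ, t) = 2exp(-2t)sin(2t - 2ξ)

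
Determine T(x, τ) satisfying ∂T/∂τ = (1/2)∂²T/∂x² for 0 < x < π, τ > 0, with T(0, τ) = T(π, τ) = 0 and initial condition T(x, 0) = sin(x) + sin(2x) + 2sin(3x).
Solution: Using separation of variables T = X(x)G(τ):
Eigenfunctions: sin(nx), n = 1, 2, 3, ...
General solution: T(x, τ) = Σ c_n sin(nx) exp(-n² τ/2)
Matching T(x,0) = sin(x) + sin(2x) + 2sin(3x) term by term: c_1=1, c_2=1, c_3=2.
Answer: T(x, τ) = exp(-2τ)sin(2x) + exp(-τ/2)sin(x) + 2exp(-9τ/2)sin(3x)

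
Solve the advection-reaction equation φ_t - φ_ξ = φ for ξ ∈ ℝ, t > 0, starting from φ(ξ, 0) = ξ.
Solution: Substitute φ = exp(t)u.
Then φ_t = exp(t)(u_t + u), φ_ξ = exp(t)u_ξ; substituting and dividing by exp(t), the lower-order terms cancel: u_t - u_ξ = 0 (standard advection equation).
Data for u: u(ξ,0) = φ(ξ,0) = ξ.
By characteristics (dξ/dt = -1), u(ξ,t) = f(ξ + t) with f = u(·, 0).
So u(ξ,t) = t + ξ, and φ(ξ,t) = exp(t)u(ξ,t).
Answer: φ(ξ, t) = texp(t) + ξexp(t)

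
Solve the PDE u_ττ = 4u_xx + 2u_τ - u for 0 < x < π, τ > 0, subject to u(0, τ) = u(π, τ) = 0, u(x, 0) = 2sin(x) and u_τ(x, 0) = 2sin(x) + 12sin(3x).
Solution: Substitute u = exp(τ)w, i.e. w = exp(-τ)u.
By the product rule, u_τ = exp(τ)(w_τ + w), u_ττ = exp(τ)(w_ττ + 2w_τ + w), u_xx = exp(τ)w_xx.
Substituting into the PDE and dividing by exp(τ): w_ττ + 2w_τ + w = 4w_xx + 2(w_τ + w) - w.
The lower-order terms cancel, leaving the standard wave equation w_ττ = 4w_xx.
Initial data for w: w(x,0) = u(x,0) = 2sin(x); w_τ(x,0) = u_τ(x,0) - u(x,0) = 12sin(3x). The boundary conditions carry over: w(0,τ) = w(π,τ) = 0.
Solve for w:
  Using separation of variables w = X(x)T(τ):
  Eigenfunctions: sin(nx), n = 1, 2, 3, ...
  General solution: w(x, τ) = Σ [A_n cos(2n τ) + B_n sin(2n τ)] sin(nx)
  From w(x,0) = 2sin(x): A_1=2. From w_τ(x,0) = 12sin(3x), using w_τ(x,0) = Σ ω_n B_n sin(nx) with ω_n = 2n: B_3 = 12/6 = 2.
Hence w(x,τ) = 2sin(x)cos(2τ) + 2sin(3x)sin(6τ).
Transform back: u(x,τ) = exp(τ)w(x,τ).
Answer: u(x, τ) = 2exp(τ)sin(x)cos(2τ) + 2exp(τ)sin(3x)sin(6τ)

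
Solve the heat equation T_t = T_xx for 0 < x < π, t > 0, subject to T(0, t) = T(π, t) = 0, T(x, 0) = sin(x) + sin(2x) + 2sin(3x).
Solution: Separating variables: T = Σ c_n exp(-n²t) sin(nx). From T(x,0) = sin(x) + sin(2x) + 2sin(3x): c_1=1, c_2=1, c_3=2.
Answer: T(x, t) = exp(-t)sin(x) + exp(-4t)sin(2x) + 2exp(-9t)sin(3x)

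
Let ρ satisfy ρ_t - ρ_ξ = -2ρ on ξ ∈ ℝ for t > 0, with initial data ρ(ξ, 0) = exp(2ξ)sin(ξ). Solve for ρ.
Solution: Substitute ρ = exp(2ξ)u.
Then ρ_ξ = exp(2ξ)(u_ξ + 2u), ρ_t = exp(2ξ)u_t; substituting and dividing by exp(2ξ), the lower-order terms cancel: u_t - u_ξ = 0 (standard advection equation).
Data for u: u(ξ,0) = exp(-2ξ)ρ(ξ,0) = sin(ξ).
By characteristics (dξ/dt = -1), u(ξ,t) = f(ξ + t) with f = u(·, 0).
So u(ξ,t) = sin(t + ξ), and ρ(ξ,t) = exp(2ξ)u(ξ,t).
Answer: ρ(ξ, t) = exp(2ξ)sin(t + ξ)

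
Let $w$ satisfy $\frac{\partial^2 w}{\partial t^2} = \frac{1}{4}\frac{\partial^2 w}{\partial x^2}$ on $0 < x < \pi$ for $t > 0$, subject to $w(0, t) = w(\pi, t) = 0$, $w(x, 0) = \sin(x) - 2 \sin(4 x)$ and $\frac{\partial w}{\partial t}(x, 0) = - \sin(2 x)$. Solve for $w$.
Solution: Using separation of variables $w = X(x)T(t)$:
Eigenfunctions: $\sin(nx)$, $n = 1, 2, 3, \ldots$
General solution: $w(x, t) = \sum [A_n \cos(n t/2) + B_n \sin(n t/2)] \sin(nx)$
From $w(x,0) = \sin(x) - 2 \sin(4 x)$: $A_1=1, A_4=-2$. From $w_t(x,0) = - \sin(2 x)$, using $w_t(x,0) = \sum \omega_n B_n \sin(nx)$ with $\omega_n = n/2$: $B_2 = (-1)/1 = -1$.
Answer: $w(x, t) = - \sin(t) \sin(2 x) + \sin(x) \cos(t/2) - 2 \sin(4 x) \cos(2 t)$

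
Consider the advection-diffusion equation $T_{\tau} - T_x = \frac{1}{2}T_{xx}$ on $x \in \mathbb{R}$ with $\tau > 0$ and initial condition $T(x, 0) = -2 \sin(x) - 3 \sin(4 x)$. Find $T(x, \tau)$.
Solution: Change to a moving frame: let $\eta = x + \tau$, $\sigma = \tau$ and write $T(x,\tau) = u(\eta,\sigma)$.
By the chain rule $T_{\tau} = u_{\sigma} + u_{\eta}$, $T_x = u_{\eta}$, $T_{xx} = u_{\eta\eta}$.
Then $T_{\tau} - T_x = u_{\sigma}$: the advection term cancels and the PDE becomes the heat equation $u_{\sigma} = \frac{1}{2}u_{\eta\eta}$ on $\eta \in \mathbb{R}$.
Initial data: $u(\eta,0) = T(\eta,0) = -2 \sin(\eta) - 3 \sin(4 \eta)$.
On $\eta \in \mathbb{R}$ each mode satisfies $(\sin(n\eta))'' = -n^2 \sin(n\eta)$, so $e^{-n^2\sigma/2} \sin(n\eta)$ solves the heat equation; by superposition $u(\eta,\sigma) = \sum c_n e^{-n^2\sigma/2} \sin(n\eta)$.
Reading off the coefficients: $c_1=-2, c_4=-3$, so $u(\eta,\sigma) = -3 e^{-8 \sigma} \sin(4 \eta) - 2 e^{-\sigma/2} \sin(\eta)$.
Substituting back $\eta = x + \tau$, $\sigma = \tau$: $T(x,\tau) = u(x + \tau, \tau)$.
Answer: $T(x, \tau) = -3 e^{-8 \tau} \sin(4 \tau + 4 x) - 2 e^{-\tau/2} \sin(\tau + x)$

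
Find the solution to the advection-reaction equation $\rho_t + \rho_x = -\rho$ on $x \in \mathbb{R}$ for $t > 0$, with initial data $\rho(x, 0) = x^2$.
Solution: Substitute $\rho = e^{-t}u$, i.e. $u = e^{t}\rho$.
By the product rule, $\rho_t = e^{-t}(u_t - u)$, $\rho_x = e^{-t}u_x$.
Substituting into the PDE and dividing by $e^{-t}$: $u_t - u + u_x = -u$.
The lower-order terms cancel, leaving the standard advection equation $u_t + u_x = 0$.
Initial data for $u$: $u(x,0) = \rho(x,0) = x^2$.
Solve for $u$:
  By method of characteristics (waves move right with speed 1):
  Along characteristics $x - t =$ const, $u$ is constant, so $u(x,t) = f(x - t)$ with $f = u( \cdot , 0)$.
Hence $u(x,t) = t^2 - 2 t x + x^2$.
Transform back: $\rho(x,t) = e^{-t}u(x,t)$.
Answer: $\rho(x, t) = t^2 e^{-t} - 2 t x e^{-t} + x^2 e^{-t}$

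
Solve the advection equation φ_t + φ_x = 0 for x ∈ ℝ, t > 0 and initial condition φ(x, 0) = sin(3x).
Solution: By method of characteristics (waves move right with speed 1):
Along characteristics x - t = const, φ is constant, so φ(x,t) = f(x - t) with f = φ(·, 0).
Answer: φ(x, t) = -sin(3t - 3x)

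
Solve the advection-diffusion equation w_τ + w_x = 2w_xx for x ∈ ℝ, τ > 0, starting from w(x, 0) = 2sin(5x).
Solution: Moving frame: η = x - τ, σ = τ, w = u(η,σ), so w_τ = u_σ - u_η and w_xx = u_ηη.
Hence w_τ + w_x = u_σ and the PDE becomes the heat equation u_σ = 2u_ηη on η ∈ ℝ.
Initial data: u(η,0) = w(η,0) = 2sin(5η). Each mode sin(nη) decays as exp(-2n²σ) on ℝ, so u(η,σ) = Σ c_n exp(-2n²σ) sin(nη) with c_5=2: u(η,σ) = 2exp(-50σ)sin(5η).
Substituting back: w(x,τ) = u(x - τ, τ).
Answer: w(x, τ) = 2exp(-50τ)sin(5x - 5τ)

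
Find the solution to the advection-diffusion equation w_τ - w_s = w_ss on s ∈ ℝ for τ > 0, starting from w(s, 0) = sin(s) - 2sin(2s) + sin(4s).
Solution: Moving frame: η = s + τ, σ = τ, w = u(η,σ), so w_τ = u_σ + u_η and w_ss = u_ηη.
Hence w_τ - w_s = u_σ and the PDE becomes the heat equation u_σ = u_ηη on η ∈ ℝ.
Initial data: u(η,0) = w(η,0) = sin(η) - 2sin(2η) + sin(4η). Each mode sin(nη) decays as exp(-n²σ) on ℝ, so u(η,σ) = Σ c_n exp(-n²σ) sin(nη) with c_1=1, c_2=-2, c_4=1: u(η,σ) = exp(-σ)sin(η) - 2exp(-4σ)sin(2η) + exp(-16σ)sin(4η).
Substituting back: w(s,τ) = u(s + τ, τ).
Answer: w(s, τ) = exp(-τ)sin(s + τ) - 2exp(-4τ)sin(2s + 2τ) + exp(-16τ)sin(4s + 4τ)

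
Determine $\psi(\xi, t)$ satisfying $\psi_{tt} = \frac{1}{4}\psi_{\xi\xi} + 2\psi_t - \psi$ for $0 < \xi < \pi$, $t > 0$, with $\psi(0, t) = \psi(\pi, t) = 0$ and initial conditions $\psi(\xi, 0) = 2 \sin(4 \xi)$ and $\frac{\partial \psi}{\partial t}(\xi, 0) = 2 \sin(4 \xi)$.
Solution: Substitute $\psi = e^{t}u$.
Then $\psi_t = e^{t}(u_t + u)$, $\psi_{tt} = e^{t}(u_{tt} + 2u_t + u)$, $\psi_{\xi\xi} = e^{t}u_{\xi\xi}$; substituting and dividing by $e^{t}$, the lower-order terms cancel: $u_{tt} = \frac{1}{4}u_{\xi\xi}$ (standard wave equation).
Data for $u$: $u(\xi,0) = \psi(\xi,0) = 2 \sin(4 \xi)$; $u_t(\xi,0) = \psi_t(\xi,0) - \psi(\xi,0) = 0$. The boundary conditions carry over: $u(0,t) = u(\pi,t) = 0$.
Separating variables: $u = \sum [A_n \cos(\omega_n t) + B_n \sin(\omega_n t)] \sin(n\xi)$, $\omega_n = n/2$. From ICs: $A_4=2$.
So $u(\xi,t) = 2 \sin(4 \xi) \cos(2 t)$, and $\psi(\xi,t) = e^{t}u(\xi,t)$.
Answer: $\psi(\xi, t) = 2 e^{t} \sin(4 \xi) \cos(2 t)$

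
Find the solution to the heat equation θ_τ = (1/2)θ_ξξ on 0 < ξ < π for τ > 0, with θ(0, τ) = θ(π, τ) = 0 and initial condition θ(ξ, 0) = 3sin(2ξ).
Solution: Separating variables: θ = Σ c_n exp(-n²τ/2) sin(nξ). From θ(ξ,0) = 3sin(2ξ): c_2=3.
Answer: θ(ξ, τ) = 3exp(-2τ)sin(2ξ)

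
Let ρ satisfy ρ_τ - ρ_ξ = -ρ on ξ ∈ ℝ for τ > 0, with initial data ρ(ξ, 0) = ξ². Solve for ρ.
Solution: Substitute ρ = exp(-τ)u, i.e. u = exp(τ)ρ.
By the product rule, ρ_τ = exp(-τ)(u_τ - u), ρ_ξ = exp(-τ)u_ξ.
Substituting into the PDE and dividing by exp(-τ): u_τ - u - u_ξ = -u.
The lower-order terms cancel, leaving the standard advection equation u_τ - u_ξ = 0.
Initial data for u: u(ξ,0) = ρ(ξ,0) = ξ².
Solve for u:
  By method of characteristics (waves move left with speed 1):
  Along characteristics ξ + τ = const, u is constant, so u(ξ,τ) = f(ξ + τ) with f = u(·, 0).
Hence u(ξ,τ) = ξ² + 2ξτ + τ².
Transform back: ρ(ξ,τ) = exp(-τ)u(ξ,τ).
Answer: ρ(ξ, τ) = ξ²exp(-τ) + 2ξτexp(-τ) + τ²exp(-τ)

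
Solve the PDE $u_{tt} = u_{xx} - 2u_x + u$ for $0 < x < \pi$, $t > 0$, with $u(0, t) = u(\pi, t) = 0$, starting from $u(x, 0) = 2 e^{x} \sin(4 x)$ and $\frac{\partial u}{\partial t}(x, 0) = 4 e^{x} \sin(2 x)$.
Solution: Substitute $u = e^{x}w$.
Then $u_x = e^{x}(w_x + w)$, $u_{xx} = e^{x}(w_{xx} + 2w_x + w)$, $u_{tt} = e^{x}w_{tt}$; substituting and dividing by $e^{x}$, the lower-order terms cancel: $w_{tt} = w_{xx}$ (standard wave equation).
Data for $w$: $w(x,0) = e^{-x}u(x,0) = 2 \sin(4 x)$; $w_t(x,0) = e^{-x}u_t(x,0) = 4 \sin(2 x)$. The boundary conditions carry over: $w(0,t) = w(\pi,t) = 0$.
Separating variables: $w = \sum [A_n \cos(\omega_n t) + B_n \sin(\omega_n t)] \sin(nx)$, $\omega_n = n$. From ICs ($B_n$ = velocity coefficient / $\omega_n$): $A_4=2, B_2=2$.
So $w(x,t) = 2 \sin(2 t) \sin(2 x) + 2 \sin(4 x) \cos(4 t)$, and $u(x,t) = e^{x}w(x,t)$.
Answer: $u(x, t) = 2 e^{x} \sin(2 t) \sin(2 x) + 2 e^{x} \sin(4 x) \cos(4 t)$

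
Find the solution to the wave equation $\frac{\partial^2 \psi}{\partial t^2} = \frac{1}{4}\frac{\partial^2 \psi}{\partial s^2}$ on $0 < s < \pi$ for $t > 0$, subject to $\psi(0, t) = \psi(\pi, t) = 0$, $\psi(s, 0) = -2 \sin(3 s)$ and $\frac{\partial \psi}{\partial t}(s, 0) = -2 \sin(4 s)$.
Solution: Separating variables: $\psi = \sum [A_n \cos(\omega_n t) + B_n \sin(\omega_n t)] \sin(ns)$, $\omega_n = n/2$. From ICs ($B_n$ = velocity coefficient / $\omega_n$): $A_3=-2, B_4=-1$.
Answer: $\psi(s, t) = -2 \sin(3 s) \cos(3 t/2) -  \sin(4 s) \sin(2 t)$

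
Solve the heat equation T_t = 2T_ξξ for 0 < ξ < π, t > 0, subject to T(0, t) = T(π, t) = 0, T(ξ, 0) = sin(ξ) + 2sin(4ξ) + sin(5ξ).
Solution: Using separation of variables T = X(ξ)G(t):
Eigenfunctions: sin(nξ), n = 1, 2, 3, ...
General solution: T(ξ, t) = Σ c_n sin(nξ) exp(-2n² t)
Matching T(ξ,0) = sin(ξ) + 2sin(4ξ) + sin(5ξ) term by term: c_1=1, c_4=2, c_5=1.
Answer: T(ξ, t) = exp(-2t)sin(ξ) + 2exp(-32t)sin(4ξ) + exp(-50t)sin(5ξ)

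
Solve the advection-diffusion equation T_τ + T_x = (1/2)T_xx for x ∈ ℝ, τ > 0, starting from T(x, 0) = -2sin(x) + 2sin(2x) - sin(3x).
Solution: Moving frame: η = x - τ, σ = τ, T = u(η,σ), so T_τ = u_σ - u_η and T_xx = u_ηη.
Hence T_τ + T_x = u_σ and the PDE becomes the heat equation u_σ = (1/2)u_ηη on η ∈ ℝ.
Initial data: u(η,0) = T(η,0) = -2sin(η) + 2sin(2η) - sin(3η). Each mode sin(nη) decays as exp(-n²σ/2) on ℝ, so u(η,σ) = Σ c_n exp(-n²σ/2) sin(nη) with c_1=-2, c_2=2, c_3=-1: u(η,σ) = 2exp(-2σ)sin(2η) - 2exp(-σ/2)sin(η) - exp(-9σ/2)sin(3η).
Substituting back: T(x,τ) = u(x - τ, τ).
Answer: T(x, τ) = 2exp(-2τ)sin(2x - 2τ) - 2exp(-τ/2)sin(x - τ) - exp(-9τ/2)sin(3x - 3τ)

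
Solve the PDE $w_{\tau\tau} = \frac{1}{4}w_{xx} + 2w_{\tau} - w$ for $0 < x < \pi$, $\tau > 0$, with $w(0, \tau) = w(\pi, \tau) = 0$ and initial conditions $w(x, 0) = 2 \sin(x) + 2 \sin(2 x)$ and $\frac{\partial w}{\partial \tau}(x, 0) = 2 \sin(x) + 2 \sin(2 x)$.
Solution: Substitute $w = e^{\tau}u$, i.e. $u = e^{-\tau}w$.
By the product rule, $w_{\tau} = e^{\tau}(u_{\tau} + u)$, $w_{\tau\tau} = e^{\tau}(u_{\tau\tau} + 2u_{\tau} + u)$, $w_{xx} = e^{\tau}u_{xx}$.
Substituting into the PDE and dividing by $e^{\tau}$: $u_{\tau\tau} + 2u_{\tau} + u = \frac{1}{4}u_{xx} + 2(u_{\tau} + u) - u$.
The lower-order terms cancel, leaving the standard wave equation $u_{\tau\tau} = \frac{1}{4}u_{xx}$.
Initial data for $u$: $u(x,0) = w(x,0) = 2 \sin(x) + 2 \sin(2 x)$; $u_{\tau}(x,0) = w_{\tau}(x,0) - w(x,0) = 0$. The boundary conditions carry over: $u(0,\tau) = u(\pi,\tau) = 0$.
Solve for $u$:
  Using separation of variables $u = X(x)T(\tau)$:
  Eigenfunctions: $\sin(nx)$, $n = 1, 2, 3, \ldots$
  General solution: $u(x, \tau) = \sum [A_n \cos(n \tau/2) + B_n \sin(n \tau/2)] \sin(nx)$
  From $u(x,0) = 2 \sin(x) + 2 \sin(2 x)$: $A_1=2, A_2=2$. From $u_{\tau}(x,0) = 0$: all $B_n = 0$.
Hence $u(x,\tau) = 2 \sin(x) \cos(\tau/2) + 2 \sin(2 x) \cos(\tau)$.
Transform back: $w(x,\tau) = e^{\tau}u(x,\tau)$.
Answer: $w(x, \tau) = 2 e^{\tau} \sin(x) \cos(\tau/2) + 2 e^{\tau} \sin(2 x) \cos(\tau)$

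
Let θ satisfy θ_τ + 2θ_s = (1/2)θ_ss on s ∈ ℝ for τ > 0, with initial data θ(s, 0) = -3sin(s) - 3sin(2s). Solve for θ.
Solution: Change to a moving frame: let η = s - 2τ, σ = τ and write θ(s,τ) = u(η,σ).
By the chain rule θ_τ = u_σ - 2u_η, θ_s = u_η, θ_ss = u_ηη.
Then θ_τ + 2θ_s = u_σ: the advection term cancels and the PDE becomes the heat equation u_σ = (1/2)u_ηη on η ∈ ℝ.
Initial data: u(η,0) = θ(η,0) = -3sin(η) - 3sin(2η).
On η ∈ ℝ each mode satisfies (sin(nη))″ = -n² sin(nη), so exp(-n²σ/2) sin(nη) solves the heat equation; by superposition u(η,σ) = Σ c_n exp(-n²σ/2) sin(nη).
Reading off the coefficients: c_1=-3, c_2=-3, so u(η,σ) = -3exp(-2σ)sin(2η) - 3exp(-σ/2)sin(η).
Substituting back η = s - 2τ, σ = τ: θ(s,τ) = u(s - 2τ, τ).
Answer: θ(s, τ) = -3exp(-2τ)sin(2s - 4τ) - 3exp(-τ/2)sin(s - 2τ)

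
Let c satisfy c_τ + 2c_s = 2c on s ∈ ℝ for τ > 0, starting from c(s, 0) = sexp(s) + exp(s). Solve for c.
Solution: Substitute c = exp(s)u, i.e. u = exp(-s)c.
By the product rule, c_s = exp(s)(u_s + u), c_τ = exp(s)u_τ.
Substituting into the PDE and dividing by exp(s): u_τ + 2(u_s + u) = 2u.
The lower-order terms cancel, leaving the standard advection equation u_τ + 2u_s = 0.
Initial data for u: u(s,0) = exp(-s)c(s,0) = s + 1.
Solve for u:
  By method of characteristics (waves move right with speed 2):
  Along characteristics s - 2τ = const, u is constant, so u(s,τ) = f(s - 2τ) with f = u(·, 0).
Hence u(s,τ) = s - 2τ + 1.
Transform back: c(s,τ) = exp(s)u(s,τ).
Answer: c(s, τ) = sexp(s) - 2τexp(s) + exp(s)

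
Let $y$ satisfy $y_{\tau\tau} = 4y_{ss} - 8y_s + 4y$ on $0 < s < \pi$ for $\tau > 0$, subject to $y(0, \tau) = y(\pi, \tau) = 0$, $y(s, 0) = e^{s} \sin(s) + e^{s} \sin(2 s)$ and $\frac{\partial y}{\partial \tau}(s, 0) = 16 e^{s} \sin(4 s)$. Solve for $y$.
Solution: Substitute $y = e^{s}u$.
Then $y_s = e^{s}(u_s + u)$, $y_{ss} = e^{s}(u_{ss} + 2u_s + u)$, $y_{\tau\tau} = e^{s}u_{\tau\tau}$; substituting and dividing by $e^{s}$, the lower-order terms cancel: $u_{\tau\tau} = 4u_{ss}$ (standard wave equation).
Data for $u$: $u(s,0) = e^{-s}y(s,0) = \sin(s) + \sin(2 s)$; $u_{\tau}(s,0) = e^{-s}y_{\tau}(s,0) = 16 \sin(4 s)$. The boundary conditions carry over: $u(0,\tau) = u(\pi,\tau) = 0$.
Separating variables: $u = \sum [A_n \cos(\omega_n \tau) + B_n \sin(\omega_n \tau)] \sin(ns)$, $\omega_n = 2n$. From ICs ($B_n$ = velocity coefficient / $\omega_n$): $A_1=1, A_2=1, B_4=2$.
So $u(s,\tau) = \sin(s) \cos(2 \tau) + \sin(2 s) \cos(4 \tau) + 2 \sin(4 s) \sin(8 \tau)$, and $y(s,\tau) = e^{s}u(s,\tau)$.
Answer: $y(s, \tau) = 2 e^{s} \sin(8 \tau) \sin(4 s) + e^{s} \sin(s) \cos(2 \tau) + e^{s} \sin(2 s) \cos(4 \tau)$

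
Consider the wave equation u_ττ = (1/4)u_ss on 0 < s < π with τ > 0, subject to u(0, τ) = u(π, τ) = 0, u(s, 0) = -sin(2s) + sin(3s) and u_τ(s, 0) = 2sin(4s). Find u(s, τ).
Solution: Using separation of variables u = X(s)T(τ):
Eigenfunctions: sin(ns), n = 1, 2, 3, ...
General solution: u(s, τ) = Σ [A_n cos(n τ/2) + B_n sin(n τ/2)] sin(ns)
From u(s,0) = -sin(2s) + sin(3s): A_2=-1, A_3=1. From u_τ(s,0) = 2sin(4s), using u_τ(s,0) = Σ ω_n B_n sin(ns) with ω_n = n/2: B_4 = 2/2 = 1.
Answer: u(s, τ) = -sin(2s)cos(τ) + sin(3s)cos(3τ/2) + sin(4s)sin(2τ)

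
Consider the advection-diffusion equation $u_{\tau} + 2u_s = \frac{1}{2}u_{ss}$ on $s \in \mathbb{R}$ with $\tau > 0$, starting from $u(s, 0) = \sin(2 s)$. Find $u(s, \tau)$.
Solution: Change to a moving frame: let $\eta = s - 2\tau$, $\sigma = \tau$ and write $u(s,\tau) = w(\eta,\sigma)$.
By the chain rule $u_{\tau} = w_{\sigma} - 2w_{\eta}$, $u_s = w_{\eta}$, $u_{ss} = w_{\eta\eta}$.
Then $u_{\tau} + 2u_s = w_{\sigma}$: the advection term cancels and the PDE becomes the heat equation $w_{\sigma} = \frac{1}{2}w_{\eta\eta}$ on $\eta \in \mathbb{R}$.
Initial data: $w(\eta,0) = u(\eta,0) = \sin(2 \eta)$.
On $\eta \in \mathbb{R}$ each mode satisfies $(\sin(n\eta))'' = -n^2 \sin(n\eta)$, so $e^{-n^2\sigma/2} \sin(n\eta)$ solves the heat equation; by superposition $w(\eta,\sigma) = \sum c_n e^{-n^2\sigma/2} \sin(n\eta)$.
Reading off the coefficients: $c_2=1$, so $w(\eta,\sigma) = e^{-2 \sigma} \sin(2 \eta)$.
Substituting back $\eta = s - 2\tau$, $\sigma = \tau$: $u(s,\tau) = w(s - 2\tau, \tau)$.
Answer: $u(s, \tau) = - e^{-2 \tau} \sin(4 \tau - 2 s)$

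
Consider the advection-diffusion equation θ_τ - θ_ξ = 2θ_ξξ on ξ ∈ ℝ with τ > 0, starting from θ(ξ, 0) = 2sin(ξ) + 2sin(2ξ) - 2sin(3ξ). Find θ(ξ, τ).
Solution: Change to a moving frame: let η = ξ + τ, σ = τ and write θ(ξ,τ) = u(η,σ).
By the chain rule θ_τ = u_σ + u_η, θ_ξ = u_η, θ_ξξ = u_ηη.
Then θ_τ - θ_ξ = u_σ: the advection term cancels and the PDE becomes the heat equation u_σ = 2u_ηη on η ∈ ℝ.
Initial data: u(η,0) = θ(η,0) = 2sin(η) + 2sin(2η) - 2sin(3η).
On η ∈ ℝ each mode satisfies (sin(nη))″ = -n² sin(nη), so exp(-2n²σ) sin(nη) solves the heat equation; by superposition u(η,σ) = Σ c_n exp(-2n²σ) sin(nη).
Reading off the coefficients: c_1=2, c_2=2, c_3=-2, so u(η,σ) = 2exp(-2σ)sin(η) + 2exp(-8σ)sin(2η) - 2exp(-18σ)sin(3η).
Substituting back η = ξ + τ, σ = τ: θ(ξ,τ) = u(ξ + τ, τ).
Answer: θ(ξ, τ) = 2exp(-2τ)sin(ξ + τ) + 2exp(-8τ)sin(2ξ + 2τ) - 2exp(-18τ)sin(3ξ + 3τ)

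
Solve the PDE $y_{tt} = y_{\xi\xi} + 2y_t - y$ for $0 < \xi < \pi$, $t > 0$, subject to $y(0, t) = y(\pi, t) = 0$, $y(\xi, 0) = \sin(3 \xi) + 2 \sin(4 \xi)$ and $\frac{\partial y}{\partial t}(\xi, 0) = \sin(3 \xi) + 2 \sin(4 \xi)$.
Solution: Substitute $y = e^{t}u$.
Then $y_t = e^{t}(u_t + u)$, $y_{tt} = e^{t}(u_{tt} + 2u_t + u)$, $y_{\xi\xi} = e^{t}u_{\xi\xi}$; substituting and dividing by $e^{t}$, the lower-order terms cancel: $u_{tt} = u_{\xi\xi}$ (standard wave equation).
Data for $u$: $u(\xi,0) = y(\xi,0) = \sin(3 \xi) + 2 \sin(4 \xi)$; $u_t(\xi,0) = y_t(\xi,0) - y(\xi,0) = 0$. The boundary conditions carry over: $u(0,t) = u(\pi,t) = 0$.
Separating variables: $u = \sum [A_n \cos(\omega_n t) + B_n \sin(\omega_n t)] \sin(n\xi)$, $\omega_n = n$. From ICs: $A_3=1, A_4=2$.
So $u(\xi,t) = \sin(3 \xi) \cos(3 t) + 2 \sin(4 \xi) \cos(4 t)$, and $y(\xi,t) = e^{t}u(\xi,t)$.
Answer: $y(\xi, t) = e^{t} \sin(3 \xi) \cos(3 t) + 2 e^{t} \sin(4 \xi) \cos(4 t)$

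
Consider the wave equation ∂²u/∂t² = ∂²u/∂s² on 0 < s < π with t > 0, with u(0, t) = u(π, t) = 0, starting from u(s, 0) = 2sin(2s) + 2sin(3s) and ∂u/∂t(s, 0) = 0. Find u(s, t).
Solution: Separating variables: u = Σ [A_n cos(ω_n t) + B_n sin(ω_n t)] sin(ns), ω_n = n. From ICs: A_2=2, A_3=2.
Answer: u(s, t) = 2sin(2s)cos(2t) + 2sin(3s)cos(3t)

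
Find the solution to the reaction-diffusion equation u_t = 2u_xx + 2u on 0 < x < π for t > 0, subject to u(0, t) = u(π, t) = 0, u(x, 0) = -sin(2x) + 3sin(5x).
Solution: Substitute u = exp(2t)w.
Then u_t = exp(2t)(w_t + 2w), u_xx = exp(2t)w_xx; substituting and dividing by exp(2t), the lower-order terms cancel: w_t = 2w_xx (standard heat equation).
Data for w: w(x,0) = u(x,0) = -sin(2x) + 3sin(5x). The boundary conditions carry over: w(0,t) = w(π,t) = 0.
Separating variables: w = Σ c_n exp(-2n²t) sin(nx). From w(x,0) = -sin(2x) + 3sin(5x): c_2=-1, c_5=3.
So w(x,t) = -exp(-8t)sin(2x) + 3exp(-50t)sin(5x), and u(x,t) = exp(2t)w(x,t).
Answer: u(x, t) = -exp(-6t)sin(2x) + 3exp(-48t)sin(5x)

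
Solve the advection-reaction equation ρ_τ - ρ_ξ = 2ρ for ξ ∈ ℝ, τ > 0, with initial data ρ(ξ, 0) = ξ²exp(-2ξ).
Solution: Substitute ρ = exp(-2ξ)u.
Then ρ_ξ = exp(-2ξ)(u_ξ - 2u), ρ_τ = exp(-2ξ)u_τ; substituting and dividing by exp(-2ξ), the lower-order terms cancel: u_τ - u_ξ = 0 (standard advection equation).
Data for u: u(ξ,0) = exp(2ξ)ρ(ξ,0) = ξ².
By characteristics (dξ/dτ = -1), u(ξ,τ) = f(ξ + τ) with f = u(·, 0).
So u(ξ,τ) = ξ² + 2ξτ + τ², and ρ(ξ,τ) = exp(-2ξ)u(ξ,τ).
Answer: ρ(ξ, τ) = ξ²exp(-2ξ) + 2ξτexp(-2ξ) + τ²exp(-2ξ)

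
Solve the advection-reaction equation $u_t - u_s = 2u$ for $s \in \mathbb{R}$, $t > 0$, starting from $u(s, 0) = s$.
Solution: Substitute $u = e^{2t}w$, i.e. $w = e^{-2t}u$.
By the product rule, $u_t = e^{2t}(w_t + 2w)$, $u_s = e^{2t}w_s$.
Substituting into the PDE and dividing by $e^{2t}$: $w_t + 2w - w_s = 2w$.
The lower-order terms cancel, leaving the standard advection equation $w_t - w_s = 0$.
Initial data for $w$: $w(s,0) = u(s,0) = s$.
Solve for $w$:
  By method of characteristics (waves move left with speed 1):
  Along characteristics $s + t =$ const, $w$ is constant, so $w(s,t) = f(s + t)$ with $f = w( \cdot , 0)$.
Hence $w(s,t) = s + t$.
Transform back: $u(s,t) = e^{2t}w(s,t)$.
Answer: $u(s, t) = s e^{2 t} + t e^{2 t}$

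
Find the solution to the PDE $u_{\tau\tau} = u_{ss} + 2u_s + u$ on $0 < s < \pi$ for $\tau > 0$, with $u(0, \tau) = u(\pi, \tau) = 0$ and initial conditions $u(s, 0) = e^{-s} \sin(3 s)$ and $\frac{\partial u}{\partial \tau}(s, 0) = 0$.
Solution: Substitute $u = e^{-s}w$, i.e. $w = e^{s}u$.
By the product rule, $u_s = e^{-s}(w_s - w)$, $u_{ss} = e^{-s}(w_{ss} - 2w_s + w)$, $u_{\tau\tau} = e^{-s}w_{\tau\tau}$.
Substituting into the PDE and dividing by $e^{-s}$: $w_{\tau\tau} = (w_{ss} - 2w_s + w) + 2(w_s - w) + w$.
The lower-order terms cancel, leaving the standard wave equation $w_{\tau\tau} = w_{ss}$.
Initial data for $w$: $w(s,0) = e^{s}u(s,0) = \sin(3 s)$; $w_{\tau}(s,0) = e^{s}u_{\tau}(s,0) = 0$. The boundary conditions carry over: $w(0,\tau) = w(\pi,\tau) = 0$.
Solve for $w$:
  Using separation of variables $w = X(s)T(\tau)$:
  Eigenfunctions: $\sin(ns)$, $n = 1, 2, 3, \ldots$
  General solution: $w(s, \tau) = \sum [A_n \cos(n \tau) + B_n \sin(n \tau)] \sin(ns)$
  From $w(s,0) = \sin(3 s)$: $A_3=1$. From $w_{\tau}(s,0) = 0$: all $B_n = 0$.
Hence $w(s,\tau) = \sin(3 s) \cos(3 \tau)$.
Transform back: $u(s,\tau) = e^{-s}w(s,\tau)$.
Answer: $u(s, \tau) = e^{-s} \sin(3 s) \cos(3 \tau)$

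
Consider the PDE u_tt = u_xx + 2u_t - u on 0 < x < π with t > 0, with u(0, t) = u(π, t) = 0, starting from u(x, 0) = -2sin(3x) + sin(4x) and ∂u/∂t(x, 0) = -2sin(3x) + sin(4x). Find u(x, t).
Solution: Substitute u = exp(t)w.
Then u_t = exp(t)(w_t + w), u_tt = exp(t)(w_tt + 2w_t + w), u_xx = exp(t)w_xx; substituting and dividing by exp(t), the lower-order terms cancel: w_tt = w_xx (standard wave equation).
Data for w: w(x,0) = u(x,0) = -2sin(3x) + sin(4x); w_t(x,0) = u_t(x,0) - u(x,0) = 0. The boundary conditions carry over: w(0,t) = w(π,t) = 0.
Separating variables: w = Σ [A_n cos(ω_n t) + B_n sin(ω_n t)] sin(nx), ω_n = n. From ICs: A_3=-2, A_4=1.
So w(x,t) = -2sin(3x)cos(3t) + sin(4x)cos(4t), and u(x,t) = exp(t)w(x,t).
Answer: u(x, t) = -2exp(t)sin(3x)cos(3t) + exp(t)sin(4x)cos(4t)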